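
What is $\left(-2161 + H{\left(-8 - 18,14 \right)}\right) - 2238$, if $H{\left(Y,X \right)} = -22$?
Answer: $-4421$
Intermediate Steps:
$\left(-2161 + H{\left(-8 - 18,14 \right)}\right) - 2238 = \left(-2161 - 22\right) - 2238 = -2183 - 2238 = -4421$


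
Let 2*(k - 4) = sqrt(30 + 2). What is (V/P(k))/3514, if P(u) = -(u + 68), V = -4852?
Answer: 21834/1136779 - 1213*sqrt(2)/2273558 ≈ 0.018452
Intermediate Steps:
k = 4 + 2*sqrt(2) (k = 4 + sqrt(30 + 2)/2 = 4 + sqrt(32)/2 = 4 + (4*sqrt(2))/2 = 4 + 2*sqrt(2) ≈ 6.8284)
P(u) = -68 - u (P(u) = -(68 + u) = -68 - u)
(V/P(k))/3514 = -4852/(-68 - (4 + 2*sqrt(2)))/3514 = -4852/(-68 + (-4 - 2*sqrt(2)))*(1/3514) = -4852/(-72 - 2*sqrt(2))*(1/3514) = -2426/(1757*(-72 - 2*sqrt(2)))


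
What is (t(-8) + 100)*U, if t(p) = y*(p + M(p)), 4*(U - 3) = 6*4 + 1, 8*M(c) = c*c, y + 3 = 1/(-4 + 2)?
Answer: 925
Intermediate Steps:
y = -7/2 (y = -3 + 1/(-4 + 2) = -3 + 1/(-2) = -3 - ½ = -7/2 ≈ -3.5000)
M(c) = c²/8 (M(c) = (c*c)/8 = c²/8)
U = 37/4 (U = 3 + (6*4 + 1)/4 = 3 + (24 + 1)/4 = 3 + (¼)*25 = 3 + 25/4 = 37/4 ≈ 9.2500)
t(p) = -7*p/2 - 7*p²/16 (t(p) = -7*(p + p²/8)/2 = -7*p/2 - 7*p²/16)
(t(-8) + 100)*U = ((7/16)*(-8)*(-8 - 1*(-8)) + 100)*(37/4) = ((7/16)*(-8)*(-8 + 8) + 100)*(37/4) = ((7/16)*(-8)*0 + 100)*(37/4) = (0 + 100)*(37/4) = 100*(37/4) = 925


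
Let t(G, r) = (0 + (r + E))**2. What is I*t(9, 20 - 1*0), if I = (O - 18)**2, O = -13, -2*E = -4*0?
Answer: 384400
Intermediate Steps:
E = 0 (E = -(-2)*0 = -1/2*0 = 0)
t(G, r) = r**2 (t(G, r) = (0 + (r + 0))**2 = (0 + r)**2 = r**2)
I = 961 (I = (-13 - 18)**2 = (-31)**2 = 961)
I*t(9, 20 - 1*0) = 961*(20 - 1*0)**2 = 961*(20 + 0)**2 = 961*20**2 = 961*400 = 384400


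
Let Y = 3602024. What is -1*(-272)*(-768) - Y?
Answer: -3810920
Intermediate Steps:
-1*(-272)*(-768) - Y = -1*(-272)*(-768) - 1*3602024 = 272*(-768) - 3602024 = -208896 - 3602024 = -3810920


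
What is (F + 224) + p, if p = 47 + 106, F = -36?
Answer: 341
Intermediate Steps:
p = 153
(F + 224) + p = (-36 + 224) + 153 = 188 + 153 = 341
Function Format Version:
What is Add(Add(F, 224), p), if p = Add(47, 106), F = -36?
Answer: 341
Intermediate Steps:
p = 153
Add(Add(F, 224), p) = Add(Add(-36, 224), 153) = Add(188, 153) = 341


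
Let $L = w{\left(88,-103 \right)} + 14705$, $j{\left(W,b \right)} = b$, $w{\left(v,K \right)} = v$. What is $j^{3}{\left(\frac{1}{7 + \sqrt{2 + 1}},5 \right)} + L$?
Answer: $14918$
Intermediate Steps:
$L = 14793$ ($L = 88 + 14705 = 14793$)
$j^{3}{\left(\frac{1}{7 + \sqrt{2 + 1}},5 \right)} + L = 5^{3} + 14793 = 125 + 14793 = 14918$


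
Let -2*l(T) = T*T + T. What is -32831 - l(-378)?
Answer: 38422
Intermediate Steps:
l(T) = -T/2 - T**2/2 (l(T) = -(T*T + T)/2 = -(T**2 + T)/2 = -(T + T**2)/2 = -T/2 - T**2/2)
-32831 - l(-378) = -32831 - (-1)*(-378)*(1 - 378)/2 = -32831 - (-1)*(-378)*(-377)/2 = -32831 - 1*(-71253) = -32831 + 71253 = 38422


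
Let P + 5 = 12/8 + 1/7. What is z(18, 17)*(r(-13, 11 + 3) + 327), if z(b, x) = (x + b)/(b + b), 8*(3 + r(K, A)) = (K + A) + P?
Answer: 60425/192 ≈ 314.71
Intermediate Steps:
P = -47/14 (P = -5 + (12/8 + 1/7) = -5 + (12*(⅛) + 1*(⅐)) = -5 + (3/2 + ⅐) = -5 + 23/14 = -47/14 ≈ -3.3571)
r(K, A) = -383/112 + A/8 + K/8 (r(K, A) = -3 + ((K + A) - 47/14)/8 = -3 + ((A + K) - 47/14)/8 = -3 + (-47/14 + A + K)/8 = -3 + (-47/112 + A/8 + K/8) = -383/112 + A/8 + K/8)
z(b, x) = (b + x)/(2*b) (z(b, x) = (b + x)/((2*b)) = (b + x)*(1/(2*b)) = (b + x)/(2*b))
z(18, 17)*(r(-13, 11 + 3) + 327) = ((½)*(18 + 17)/18)*((-383/112 + (11 + 3)/8 + (⅛)*(-13)) + 327) = ((½)*(1/18)*35)*((-383/112 + (⅛)*14 - 13/8) + 327) = 35*((-383/112 + 7/4 - 13/8) + 327)/36 = 35*(-369/112 + 327)/36 = (35/36)*(36255/112) = 60425/192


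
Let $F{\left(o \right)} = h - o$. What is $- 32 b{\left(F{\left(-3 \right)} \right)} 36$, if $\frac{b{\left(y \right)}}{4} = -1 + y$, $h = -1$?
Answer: $-4608$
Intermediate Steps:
$F{\left(o \right)} = -1 - o$
$b{\left(y \right)} = -4 + 4 y$ ($b{\left(y \right)} = 4 \left(-1 + y\right) = -4 + 4 y$)
$- 32 b{\left(F{\left(-3 \right)} \right)} 36 = - 32 \left(-4 + 4 \left(-1 - -3\right)\right) 36 = - 32 \left(-4 + 4 \left(-1 + 3\right)\right) 36 = - 32 \left(-4 + 4 \cdot 2\right) 36 = - 32 \left(-4 + 8\right) 36 = \left(-32\right) 4 \cdot 36 = \left(-128\right) 36 = -4608$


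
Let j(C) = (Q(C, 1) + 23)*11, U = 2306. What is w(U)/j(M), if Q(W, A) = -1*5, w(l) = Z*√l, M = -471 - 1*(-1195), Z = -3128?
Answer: -1564*√2306/99 ≈ -758.63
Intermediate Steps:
M = 724 (M = -471 + 1195 = 724)
w(l) = -3128*√l
Q(W, A) = -5
j(C) = 198 (j(C) = (-5 + 23)*11 = 18*11 = 198)
w(U)/j(M) = -3128*√2306/198 = -3128*√2306*(1/198) = -1564*√2306/99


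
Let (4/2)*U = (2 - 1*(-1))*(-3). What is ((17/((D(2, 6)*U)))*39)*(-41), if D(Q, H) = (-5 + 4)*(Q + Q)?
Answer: -9061/6 ≈ -1510.2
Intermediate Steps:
D(Q, H) = -2*Q
U = -9/2 (U = ((2 - 1*(-1))*(-3))/2 = ((2 + 1)*(-3))/2 = (3*(-3))/2 = (½)*(-9) = -9/2 ≈ -4.5000)
((17/((D(2, 6)*U)))*39)*(-41) = ((17/((-2*2*(-9/2))))*39)*(-41) = ((17/((-4*(-9/2))))*39)*(-41) = ((17/18)*39)*(-41) = (221/6)*(-41) = -9061/6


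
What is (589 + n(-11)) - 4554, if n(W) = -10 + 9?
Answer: -3966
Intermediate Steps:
n(W) = -1
(589 + n(-11)) - 4554 = (589 - 1) - 4554 = 588 - 4554 = -3966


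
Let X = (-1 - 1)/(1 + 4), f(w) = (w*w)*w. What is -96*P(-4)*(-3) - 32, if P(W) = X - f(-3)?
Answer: 38144/5 ≈ 7628.8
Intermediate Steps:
f(w) = w³ (f(w) = w²*w = w³)
X = -⅖ (X = -2/5 = -2*⅕ = -⅖ ≈ -0.40000)
P(W) = 133/5 (P(W) = -⅖ - 1*(-3)³ = -⅖ - 1*(-27) = -⅖ + 27 = 133/5)
-96*P(-4)*(-3) - 32 = -12768*(-3)/5 - 32 = -96*(-399/5) - 32 = 38304/5 - 32 = 38144/5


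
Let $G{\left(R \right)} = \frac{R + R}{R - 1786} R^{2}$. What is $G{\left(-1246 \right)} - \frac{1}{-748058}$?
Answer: $\frac{361767382338951}{283513982} \approx 1.276 \cdot 10^{6}$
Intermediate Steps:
$G{\left(R \right)} = \frac{2 R^{3}}{-1786 + R}$ ($G{\left(R \right)} = \frac{2 R}{-1786 + R} R^{2} = \frac{2 R^{3}}{-1786 + R}$)
$G{\left(-1246 \right)} - \frac{1}{-748058} = \frac{2 \left(-1246\right)^{3}}{-1786 - 1246} - \frac{1}{-748058} = 2 \left(-1934434936\right) \frac{1}{-3032} - - \frac{1}{748058} = 2 \left(-1934434936\right) \left(- \frac{1}{3032}\right) + \frac{1}{748058} = \frac{483608734}{379} + \frac{1}{748058} = \frac{361767382338951}{283513982}$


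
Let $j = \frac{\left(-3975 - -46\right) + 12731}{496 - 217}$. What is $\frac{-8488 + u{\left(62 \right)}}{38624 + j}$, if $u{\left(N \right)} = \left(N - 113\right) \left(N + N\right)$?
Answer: $- \frac{229586}{599161} \approx -0.38318$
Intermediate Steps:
$j = \frac{978}{31}$ ($j = \frac{\left(-3975 + 46\right) + 12731}{279} = \left(-3929 + 12731\right) \frac{1}{279} = 8802 \cdot \frac{1}{279} = \frac{978}{31} \approx 31.548$)
$u{\left(N \right)} = 2 N \left(-113 + N\right)$ ($u{\left(N \right)} = \left(-113 + N\right) 2 N = 2 N \left(-113 + N\right)$)
$\frac{-8488 + u{\left(62 \right)}}{38624 + j} = \frac{-8488 + 2 \cdot 62 \left(-113 + 62\right)}{38624 + \frac{978}{31}} = \frac{-8488 + 2 \cdot 62 \left(-51\right)}{\frac{1198322}{31}} = \left(-8488 - 6324\right) \frac{31}{1198322} = \left(-14812\right) \frac{31}{1198322} = - \frac{229586}{599161}$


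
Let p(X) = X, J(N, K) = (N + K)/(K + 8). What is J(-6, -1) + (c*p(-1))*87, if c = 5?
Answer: -436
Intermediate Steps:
J(N, K) = (K + N)/(8 + K)
J(-6, -1) + (c*p(-1))*87 = (-1 - 6)/(8 - 1) + (5*(-1))*87 = -7/7 - 5*87 = (⅐)*(-7) - 435 = -1 - 435 = -436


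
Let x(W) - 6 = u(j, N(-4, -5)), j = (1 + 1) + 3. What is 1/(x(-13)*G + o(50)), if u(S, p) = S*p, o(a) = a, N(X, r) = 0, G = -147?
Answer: -1/832 ≈ -0.0012019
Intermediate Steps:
j = 5 (j = 2 + 3 = 5)
x(W) = 6 (x(W) = 6 + 5*0 = 6 + 0 = 6)
1/(x(-13)*G + o(50)) = 1/(6*(-147) + 50) = 1/(-882 + 50) = 1/(-832) = -1/832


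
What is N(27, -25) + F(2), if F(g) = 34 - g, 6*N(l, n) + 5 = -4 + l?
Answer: 35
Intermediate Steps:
N(l, n) = -3/2 + l/6 (N(l, n) = -⅚ + (-4 + l)/6 = -⅚ + (-⅔ + l/6) = -3/2 + l/6)
N(27, -25) + F(2) = (-3/2 + (⅙)*27) + (34 - 1*2) = (-3/2 + 9/2) + (34 - 2) = 3 + 32 = 35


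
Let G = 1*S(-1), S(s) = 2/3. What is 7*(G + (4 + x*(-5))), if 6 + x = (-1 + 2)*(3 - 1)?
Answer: 518/3 ≈ 172.67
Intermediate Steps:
S(s) = 2/3 (S(s) = 2*(1/3) = 2/3)
x = -4 (x = -6 + (-1 + 2)*(3 - 1) = -6 + 1*2 = -6 + 2 = -4)
G = 2/3 (G = 1*(2/3) = 2/3 ≈ 0.66667)
7*(G + (4 + x*(-5))) = 7*(2/3 + (4 - 4*(-5))) = 7*(2/3 + (4 + 20)) = 7*(2/3 + 24) = 7*(74/3) = 518/3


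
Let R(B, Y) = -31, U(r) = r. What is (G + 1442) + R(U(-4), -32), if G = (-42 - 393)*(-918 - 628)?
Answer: 673921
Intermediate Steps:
G = 672510 (G = -435*(-1546) = 672510)
(G + 1442) + R(U(-4), -32) = (672510 + 1442) - 31 = 673952 - 31 = 673921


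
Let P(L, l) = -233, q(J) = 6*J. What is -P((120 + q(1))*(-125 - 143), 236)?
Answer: 233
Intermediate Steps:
-P((120 + q(1))*(-125 - 143), 236) = -1*(-233) = 233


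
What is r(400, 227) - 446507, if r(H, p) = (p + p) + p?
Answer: -445826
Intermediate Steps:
r(H, p) = 3*p (r(H, p) = 2*p + p = 3*p)
r(400, 227) - 446507 = 3*227 - 446507 = 681 - 446507 = -445826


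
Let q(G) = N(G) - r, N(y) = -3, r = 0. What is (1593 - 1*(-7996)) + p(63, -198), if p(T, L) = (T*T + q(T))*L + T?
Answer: -775616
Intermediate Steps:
q(G) = -3 (q(G) = -3 - 1*0 = -3 + 0 = -3)
p(T, L) = T + L*(-3 + T²) (p(T, L) = (T*T - 3)*L + T = (T² - 3)*L + T = (-3 + T²)*L + T = L*(-3 + T²) + T = T + L*(-3 + T²))
(1593 - 1*(-7996)) + p(63, -198) = (1593 - 1*(-7996)) + (63 - 3*(-198) - 198*63²) = (1593 + 7996) + (63 + 594 - 198*3969) = 9589 + (63 + 594 - 785862) = 9589 - 785205 = -775616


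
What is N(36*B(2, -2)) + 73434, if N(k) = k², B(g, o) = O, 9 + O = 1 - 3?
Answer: 230250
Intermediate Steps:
O = -11 (O = -9 + (1 - 3) = -9 - 2 = -11)
B(g, o) = -11
N(36*B(2, -2)) + 73434 = (36*(-11))² + 73434 = (-396)² + 73434 = 156816 + 73434 = 230250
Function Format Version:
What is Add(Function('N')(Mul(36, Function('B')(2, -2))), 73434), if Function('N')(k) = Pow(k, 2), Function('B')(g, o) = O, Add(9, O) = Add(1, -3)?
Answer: 230250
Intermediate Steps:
O = -11 (O = Add(-9, Add(1, -3)) = Add(-9, -2) = -11)
Function('B')(g, o) = -11
Add(Function('N')(Mul(36, Function('B')(2, -2))), 73434) = Add(Pow(Mul(36, -11), 2), 73434) = Add(Pow(-396, 2), 73434) = Add(156816, 73434) = 230250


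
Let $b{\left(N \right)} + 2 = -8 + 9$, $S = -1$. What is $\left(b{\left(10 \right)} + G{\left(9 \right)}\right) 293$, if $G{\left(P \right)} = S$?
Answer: $-586$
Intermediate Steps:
$G{\left(P \right)} = -1$
$b{\left(N \right)} = -1$ ($b{\left(N \right)} = -2 + \left(-8 + 9\right) = -2 + 1 = -1$)
$\left(b{\left(10 \right)} + G{\left(9 \right)}\right) 293 = \left(-1 - 1\right) 293 = \left(-2\right) 293 = -586$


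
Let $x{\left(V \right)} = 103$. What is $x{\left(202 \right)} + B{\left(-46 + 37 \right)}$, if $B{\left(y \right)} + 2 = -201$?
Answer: $-100$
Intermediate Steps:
$B{\left(y \right)} = -203$ ($B{\left(y \right)} = -2 - 201 = -203$)
$x{\left(202 \right)} + B{\left(-46 + 37 \right)} = 103 - 203 = -100$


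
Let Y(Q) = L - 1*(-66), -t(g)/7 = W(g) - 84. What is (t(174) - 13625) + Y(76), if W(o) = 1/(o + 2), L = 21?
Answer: -2279207/176 ≈ -12950.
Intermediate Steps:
W(o) = 1/(2 + o)
t(g) = 588 - 7/(2 + g) (t(g) = -7*(1/(2 + g) - 84) = -7*(-84 + 1/(2 + g)) = 588 - 7/(2 + g))
Y(Q) = 87 (Y(Q) = 21 - 1*(-66) = 21 + 66 = 87)
(t(174) - 13625) + Y(76) = (7*(167 + 84*174)/(2 + 174) - 13625) + 87 = (7*(167 + 14616)/176 - 13625) + 87 = (7*(1/176)*14783 - 13625) + 87 = (103481/176 - 13625) + 87 = -2294519/176 + 87 = -2279207/176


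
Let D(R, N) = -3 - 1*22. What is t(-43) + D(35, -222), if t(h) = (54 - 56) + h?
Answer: -70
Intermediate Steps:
D(R, N) = -25 (D(R, N) = -3 - 22 = -25)
t(h) = -2 + h
t(-43) + D(35, -222) = (-2 - 43) - 25 = -45 - 25 = -70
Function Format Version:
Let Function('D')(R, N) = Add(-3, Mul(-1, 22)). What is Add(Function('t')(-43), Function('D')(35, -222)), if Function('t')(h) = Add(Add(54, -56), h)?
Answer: -70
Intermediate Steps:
Function('D')(R, N) = -25 (Function('D')(R, N) = Add(-3, -22) = -25)
Function('t')(h) = Add(-2, h)
Add(Function('t')(-43), Function('D')(35, -222)) = Add(Add(-2, -43), -25) = Add(-45, -25) = -70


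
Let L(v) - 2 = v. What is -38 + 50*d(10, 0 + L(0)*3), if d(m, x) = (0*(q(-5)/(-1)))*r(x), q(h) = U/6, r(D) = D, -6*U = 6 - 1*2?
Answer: -38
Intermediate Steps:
U = -2/3 (U = -(6 - 1*2)/6 = -(6 - 2)/6 = -1/6*4 = -2/3 ≈ -0.66667)
L(v) = 2 + v
q(h) = -1/9 (q(h) = -2/3/6 = -2/3*1/6 = -1/9)
d(m, x) = 0 (d(m, x) = (0*(-1/9/(-1)))*x = (0*(-1/9*(-1)))*x = (0*(1/9))*x = 0*x = 0)
-38 + 50*d(10, 0 + L(0)*3) = -38 + 50*0 = -38 + 0 = -38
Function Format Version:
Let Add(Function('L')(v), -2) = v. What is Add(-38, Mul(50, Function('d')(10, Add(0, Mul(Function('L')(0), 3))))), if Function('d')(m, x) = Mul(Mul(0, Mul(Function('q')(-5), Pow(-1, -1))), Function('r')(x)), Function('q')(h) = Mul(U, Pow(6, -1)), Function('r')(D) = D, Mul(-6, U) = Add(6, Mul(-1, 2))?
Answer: -38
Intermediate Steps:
U = Rational(-2, 3) (U = Mul(Rational(-1, 6), Add(6, Mul(-1, 2))) = Mul(Rational(-1, 6), Add(6, -2)) = Mul(Rational(-1, 6), 4) = Rational(-2, 3) ≈ -0.66667)
Function('L')(v) = Add(2, v)
Function('q')(h) = Rational(-1, 9) (Function('q')(h) = Mul(Rational(-2, 3), Pow(6, -1)) = Mul(Rational(-2, 3), Rational(1, 6)) = Rational(-1, 9))
Function('d')(m, x) = 0 (Function('d')(m, x) = Mul(Mul(0, Mul(Rational(-1, 9), Pow(-1, -1))), x) = Mul(Mul(0, Mul(Rational(-1, 9), -1)), x) = Mul(Mul(0, Rational(1, 9)), x) = Mul(0, x) = 0)
Add(-38, Mul(50, Function('d')(10, Add(0, Mul(Function('L')(0), 3))))) = Add(-38, Mul(50, 0)) = Add(-38, 0) = -38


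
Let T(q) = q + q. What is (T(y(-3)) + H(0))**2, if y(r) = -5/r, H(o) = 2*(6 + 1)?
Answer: 2704/9 ≈ 300.44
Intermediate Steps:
H(o) = 14 (H(o) = 2*7 = 14)
T(q) = 2*q
(T(y(-3)) + H(0))**2 = (2*(-5/(-3)) + 14)**2 = (2*(-5*(-1/3)) + 14)**2 = (2*(5/3) + 14)**2 = (10/3 + 14)**2 = (52/3)**2 = 2704/9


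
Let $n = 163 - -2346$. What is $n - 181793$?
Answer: $-179284$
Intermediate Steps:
$n = 2509$ ($n = 163 + 2346 = 2509$)
$n - 181793 = 2509 - 181793 = -179284$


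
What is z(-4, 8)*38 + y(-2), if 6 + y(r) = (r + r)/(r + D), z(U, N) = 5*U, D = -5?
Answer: -5358/7 ≈ -765.43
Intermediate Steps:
y(r) = -6 + 2*r/(-5 + r) (y(r) = -6 + (r + r)/(r - 5) = -6 + (2*r)/(-5 + r) = -6 + 2*r/(-5 + r))
z(-4, 8)*38 + y(-2) = (5*(-4))*38 + 2*(15 - 2*(-2))/(-5 - 2) = -20*38 + 2*(15 + 4)/(-7) = -760 + 2*(-⅐)*19 = -760 - 38/7 = -5358/7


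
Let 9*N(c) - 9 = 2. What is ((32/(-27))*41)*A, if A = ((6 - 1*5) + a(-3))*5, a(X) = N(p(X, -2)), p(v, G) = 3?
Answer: -131200/243 ≈ -539.92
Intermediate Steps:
N(c) = 11/9 (N(c) = 1 + (1/9)*2 = 1 + 2/9 = 11/9)
a(X) = 11/9
A = 100/9 (A = ((6 - 1*5) + 11/9)*5 = ((6 - 5) + 11/9)*5 = (1 + 11/9)*5 = (20/9)*5 = 100/9 ≈ 11.111)
((32/(-27))*41)*A = ((32/(-27))*41)*(100/9) = ((32*(-1/27))*41)*(100/9) = -32/27*41*(100/9) = -1312/27*100/9 = -131200/243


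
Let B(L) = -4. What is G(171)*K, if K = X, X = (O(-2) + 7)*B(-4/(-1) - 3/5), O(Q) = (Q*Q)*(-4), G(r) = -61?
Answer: -2196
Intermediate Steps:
O(Q) = -4*Q² (O(Q) = Q²*(-4) = -4*Q²)
X = 36 (X = (-4*(-2)² + 7)*(-4) = (-4*4 + 7)*(-4) = (-16 + 7)*(-4) = -9*(-4) = 36)
K = 36
G(171)*K = -61*36 = -2196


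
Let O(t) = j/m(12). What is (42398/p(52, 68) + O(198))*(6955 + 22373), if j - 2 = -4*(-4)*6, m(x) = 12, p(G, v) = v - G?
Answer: 77955046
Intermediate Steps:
j = 98 (j = 2 - 4*(-4)*6 = 2 + 16*6 = 2 + 96 = 98)
O(t) = 49/6 (O(t) = 98/12 = 98*(1/12) = 49/6)
(42398/p(52, 68) + O(198))*(6955 + 22373) = (42398/(68 - 1*52) + 49/6)*(6955 + 22373) = (42398/(68 - 52) + 49/6)*29328 = (42398/16 + 49/6)*29328 = (42398*(1/16) + 49/6)*29328 = (21199/8 + 49/6)*29328 = (63793/24)*29328 = 77955046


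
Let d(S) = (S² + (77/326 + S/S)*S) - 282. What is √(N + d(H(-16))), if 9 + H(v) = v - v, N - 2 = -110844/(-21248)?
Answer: I*√2400339031627/108232 ≈ 14.315*I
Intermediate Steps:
N = 38335/5312 (N = 2 - 110844/(-21248) = 2 - 110844*(-1/21248) = 2 + 27711/5312 = 38335/5312 ≈ 7.2167)
H(v) = -9 (H(v) = -9 + (v - v) = -9 + 0 = -9)
d(S) = -282 + S² + 403*S/326 (d(S) = (S² + (77*(1/326) + 1)*S) - 282 = (S² + (77/326 + 1)*S) - 282 = (S² + 403*S/326) - 282 = -282 + S² + 403*S/326)
√(N + d(H(-16))) = √(38335/5312 + (-282 + (-9)² + (403/326)*(-9))) = √(38335/5312 + (-282 + 81 - 3627/326)) = √(38335/5312 - 69153/326) = √(-177421763/865856) = I*√2400339031627/108232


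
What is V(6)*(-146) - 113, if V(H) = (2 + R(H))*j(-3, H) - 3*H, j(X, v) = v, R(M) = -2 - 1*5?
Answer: 6895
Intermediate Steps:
R(M) = -7 (R(M) = -2 - 5 = -7)
V(H) = -8*H (V(H) = (2 - 7)*H - 3*H = -5*H - 3*H = -8*H)
V(6)*(-146) - 113 = -8*6*(-146) - 113 = -48*(-146) - 113 = 7008 - 113 = 6895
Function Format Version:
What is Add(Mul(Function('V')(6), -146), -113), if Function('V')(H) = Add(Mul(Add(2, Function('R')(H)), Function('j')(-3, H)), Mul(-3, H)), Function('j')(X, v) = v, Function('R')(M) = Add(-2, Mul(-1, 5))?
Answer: 6895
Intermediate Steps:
Function('R')(M) = -7 (Function('R')(M) = Add(-2, -5) = -7)
Function('V')(H) = Mul(-8, H) (Function('V')(H) = Add(Mul(Add(2, -7), H), Mul(-3, H)) = Add(Mul(-5, H), Mul(-3, H)) = Mul(-8, H))
Add(Mul(Function('V')(6), -146), -113) = Add(Mul(Mul(-8, 6), -146), -113) = Add(Mul(-48, -146), -113) = Add(7008, -113) = 6895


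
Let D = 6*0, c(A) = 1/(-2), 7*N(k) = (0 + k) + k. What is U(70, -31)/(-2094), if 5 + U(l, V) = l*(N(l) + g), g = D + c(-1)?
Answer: -680/1047 ≈ -0.64948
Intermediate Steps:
N(k) = 2*k/7 (N(k) = ((0 + k) + k)/7 = (k + k)/7 = (2*k)/7 = 2*k/7)
c(A) = -½
D = 0
g = -½ (g = 0 - ½ = -½ ≈ -0.50000)
U(l, V) = -5 + l*(-½ + 2*l/7) (U(l, V) = -5 + l*(2*l/7 - ½) = -5 + l*(-½ + 2*l/7))
U(70, -31)/(-2094) = (-5 - ½*70 + (2/7)*70²)/(-2094) = (-5 - 35 + (2/7)*4900)*(-1/2094) = (-5 - 35 + 1400)*(-1/2094) = 1360*(-1/2094) = -680/1047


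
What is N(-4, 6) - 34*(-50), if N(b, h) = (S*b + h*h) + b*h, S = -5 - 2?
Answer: 1740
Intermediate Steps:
S = -7
N(b, h) = h**2 - 7*b + b*h (N(b, h) = (-7*b + h*h) + b*h = (-7*b + h**2) + b*h = (h**2 - 7*b) + b*h = h**2 - 7*b + b*h)
N(-4, 6) - 34*(-50) = (6**2 - 7*(-4) - 4*6) - 34*(-50) = (36 + 28 - 24) + 1700 = 40 + 1700 = 1740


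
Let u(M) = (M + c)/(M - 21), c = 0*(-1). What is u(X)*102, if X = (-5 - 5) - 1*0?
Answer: 1020/31 ≈ 32.903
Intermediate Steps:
X = -10 (X = -10 + 0 = -10)
c = 0
u(M) = M/(-21 + M) (u(M) = (M + 0)/(M - 21) = M/(-21 + M))
u(X)*102 = -10/(-21 - 10)*102 = -10/(-31)*102 = -10*(-1/31)*102 = (10/31)*102 = 1020/31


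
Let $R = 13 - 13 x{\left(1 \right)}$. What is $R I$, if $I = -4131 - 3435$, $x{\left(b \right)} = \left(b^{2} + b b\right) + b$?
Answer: $196716$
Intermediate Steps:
$x{\left(b \right)} = b + 2 b^{2}$ ($x{\left(b \right)} = \left(b^{2} + b^{2}\right) + b = 2 b^{2} + b = b + 2 b^{2}$)
$R = -26$ ($R = 13 - 13 \cdot 1 \left(1 + 2 \cdot 1\right) = 13 - 13 \cdot 1 \left(1 + 2\right) = 13 - 13 \cdot 1 \cdot 3 = 13 - 39 = -26$)
$I = -7566$
$R I = \left(-26\right) \left(-7566\right) = 196716$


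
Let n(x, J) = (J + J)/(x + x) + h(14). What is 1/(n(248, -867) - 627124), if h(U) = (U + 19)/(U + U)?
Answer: -1736/1088691287 ≈ -1.5946e-6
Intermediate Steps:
h(U) = (19 + U)/(2*U) (h(U) = (19 + U)/((2*U)) = (19 + U)*(1/(2*U)) = (19 + U)/(2*U))
n(x, J) = 33/28 + J/x (n(x, J) = (J + J)/(x + x) + (½)*(19 + 14)/14 = (2*J)/((2*x)) + (½)*(1/14)*33 = (2*J)*(1/(2*x)) + 33/28 = J/x + 33/28 = 33/28 + J/x)
1/(n(248, -867) - 627124) = 1/((33/28 - 867/248) - 627124) = 1/(-4023/1736 - 627124) = 1/(-1088691287/1736) = -1736/1088691287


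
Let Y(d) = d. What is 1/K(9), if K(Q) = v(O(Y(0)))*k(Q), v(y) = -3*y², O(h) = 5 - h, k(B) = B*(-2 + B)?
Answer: -1/4725 ≈ -0.00021164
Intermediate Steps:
K(Q) = -75*Q*(-2 + Q) (K(Q) = (-3*(5 - 1*0)²)*(Q*(-2 + Q)) = (-3*(5 + 0)²)*(Q*(-2 + Q)) = (-3*5²)*(Q*(-2 + Q)) = (-3*25)*(Q*(-2 + Q)) = -75*Q*(-2 + Q))
1/K(9) = 1/(75*9*(2 - 1*9)) = 1/(75*9*(2 - 9)) = 1/(75*9*(-7)) = 1/(-4725) = -1/4725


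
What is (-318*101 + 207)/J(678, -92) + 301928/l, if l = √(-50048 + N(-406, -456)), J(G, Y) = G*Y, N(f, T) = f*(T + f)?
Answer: 10637/20792 + 150964*√74981/74981 ≈ 551.82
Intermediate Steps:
l = 2*√74981 (l = √(-50048 - 406*(-456 - 406)) = √(-50048 - 406*(-862)) = √(-50048 + 349972) = √299924 = 2*√74981 ≈ 547.65)
(-318*101 + 207)/J(678, -92) + 301928/l = (-318*101 + 207)/((678*(-92))) + 301928/((2*√74981)) = (-32118 + 207)/(-62376) + 301928*(√74981/149962) = -31911*(-1/62376) + 150964*√74981/74981 = 10637/20792 + 150964*√74981/74981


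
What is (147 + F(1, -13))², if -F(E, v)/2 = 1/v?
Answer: 3659569/169 ≈ 21654.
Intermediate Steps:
F(E, v) = -2/v
(147 + F(1, -13))² = (147 - 2/(-13))² = (147 - 2*(-1/13))² = (147 + 2/13)² = (1913/13)² = 3659569/169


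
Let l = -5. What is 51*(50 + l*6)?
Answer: 1020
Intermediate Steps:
51*(50 + l*6) = 51*(50 - 5*6) = 51*(50 - 30) = 51*20 = 1020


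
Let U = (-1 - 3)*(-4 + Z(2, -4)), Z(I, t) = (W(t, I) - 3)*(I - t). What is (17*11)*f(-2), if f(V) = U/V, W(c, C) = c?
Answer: -17204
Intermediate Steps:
Z(I, t) = (-3 + t)*(I - t) (Z(I, t) = (t - 3)*(I - t) = (-3 + t)*(I - t))
U = 184 (U = (-1 - 3)*(-4 + (-1*(-4)² - 3*2 + 3*(-4) + 2*(-4))) = -4*(-4 + (-1*16 - 6 - 12 - 8)) = -4*(-4 + (-16 - 6 - 12 - 8)) = -4*(-4 - 42) = -4*(-46) = 184)
f(V) = 184/V
(17*11)*f(-2) = (17*11)*(184/(-2)) = 187*(184*(-½)) = 187*(-92) = -17204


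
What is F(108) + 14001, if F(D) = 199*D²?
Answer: 2335137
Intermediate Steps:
F(108) + 14001 = 199*108² + 14001 = 199*11664 + 14001 = 2321136 + 14001 = 2335137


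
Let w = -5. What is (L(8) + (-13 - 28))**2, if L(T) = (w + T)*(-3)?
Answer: 2500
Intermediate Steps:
L(T) = 15 - 3*T (L(T) = (-5 + T)*(-3) = 15 - 3*T)
(L(8) + (-13 - 28))**2 = ((15 - 3*8) + (-13 - 28))**2 = ((15 - 24) - 41)**2 = (-9 - 41)**2 = (-50)**2 = 2500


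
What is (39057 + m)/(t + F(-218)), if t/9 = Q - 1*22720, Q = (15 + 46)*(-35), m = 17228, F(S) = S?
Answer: -56285/223913 ≈ -0.25137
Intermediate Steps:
Q = -2135 (Q = 61*(-35) = -2135)
t = -223695 (t = 9*(-2135 - 1*22720) = 9*(-2135 - 22720) = 9*(-24855) = -223695)
(39057 + m)/(t + F(-218)) = (39057 + 17228)/(-223695 - 218) = 56285/(-223913) = 56285*(-1/223913) = -56285/223913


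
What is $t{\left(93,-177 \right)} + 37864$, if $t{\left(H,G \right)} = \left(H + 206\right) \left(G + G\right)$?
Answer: $-67982$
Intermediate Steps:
$t{\left(H,G \right)} = 2 G \left(206 + H\right)$ ($t{\left(H,G \right)} = \left(206 + H\right) 2 G = 2 G \left(206 + H\right)$)
$t{\left(93,-177 \right)} + 37864 = 2 \left(-177\right) \left(206 + 93\right) + 37864 = 2 \left(-177\right) 299 + 37864 = -105846 + 37864 = -67982$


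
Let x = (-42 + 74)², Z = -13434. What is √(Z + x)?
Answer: I*√12410 ≈ 111.4*I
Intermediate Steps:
x = 1024 (x = 32² = 1024)
√(Z + x) = √(-13434 + 1024) = √(-12410) = I*√12410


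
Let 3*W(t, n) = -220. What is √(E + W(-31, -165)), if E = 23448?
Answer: 2*√52593/3 ≈ 152.89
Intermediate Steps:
W(t, n) = -220/3 (W(t, n) = (⅓)*(-220) = -220/3)
√(E + W(-31, -165)) = √(23448 - 220/3) = √(70124/3) = 2*√52593/3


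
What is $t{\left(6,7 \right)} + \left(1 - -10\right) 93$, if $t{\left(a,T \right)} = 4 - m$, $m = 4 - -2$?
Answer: $1021$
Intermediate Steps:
$m = 6$ ($m = 4 + 2 = 6$)
$t{\left(a,T \right)} = -2$ ($t{\left(a,T \right)} = 4 - 6 = -2$)
$t{\left(6,7 \right)} + \left(1 - -10\right) 93 = -2 + \left(1 - -10\right) 93 = -2 + \left(1 + 10\right) 93 = -2 + 11 \cdot 93 = -2 + 1023 = 1021$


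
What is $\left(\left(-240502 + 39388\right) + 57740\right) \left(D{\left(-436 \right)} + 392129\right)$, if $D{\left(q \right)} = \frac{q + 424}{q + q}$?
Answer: $- \frac{6128100468875}{109} \approx -5.6221 \cdot 10^{10}$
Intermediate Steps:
$D{\left(q \right)} = \frac{424 + q}{2 q}$
$\left(\left(-240502 + 39388\right) + 57740\right) \left(D{\left(-436 \right)} + 392129\right) = \left(\left(-240502 + 39388\right) + 57740\right) \left(\frac{424 - 436}{2 \left(-436\right)} + 392129\right) = \left(-201114 + 57740\right) \left(\frac{1}{2} \left(- \frac{1}{436}\right) \left(-12\right) + 392129\right) = - 143374 \left(\frac{3}{218} + 392129\right) = \left(-143374\right) \frac{85484125}{218} = - \frac{6128100468875}{109}$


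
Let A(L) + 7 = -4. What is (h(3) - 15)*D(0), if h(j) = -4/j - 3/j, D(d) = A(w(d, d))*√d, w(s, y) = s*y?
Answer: 0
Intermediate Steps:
A(L) = -11 (A(L) = -7 - 4 = -11)
D(d) = -11*√d
h(j) = -7/j
(h(3) - 15)*D(0) = (-7/3 - 15)*(-11*√0) = (-7*⅓ - 15)*(-11*0) = (-7/3 - 15)*0 = -52/3*0 = 0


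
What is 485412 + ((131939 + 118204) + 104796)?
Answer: 840351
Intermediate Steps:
485412 + ((131939 + 118204) + 104796) = 485412 + (250143 + 104796) = 485412 + 354939 = 840351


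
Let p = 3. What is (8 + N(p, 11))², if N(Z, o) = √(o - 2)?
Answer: 121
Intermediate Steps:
N(Z, o) = √(-2 + o)
(8 + N(p, 11))² = (8 + √(-2 + 11))² = (8 + √9)² = (8 + 3)² = 11² = 121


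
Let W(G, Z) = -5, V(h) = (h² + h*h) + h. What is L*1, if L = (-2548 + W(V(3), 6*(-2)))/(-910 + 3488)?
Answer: -2553/2578 ≈ -0.99030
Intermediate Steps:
V(h) = h + 2*h² (V(h) = (h² + h²) + h = 2*h² + h = h + 2*h²)
L = -2553/2578 (L = (-2548 - 5)/(-910 + 3488) = -2553/2578 ≈ -0.99030)
L*1 = -2553/2578*1 = -2553/2578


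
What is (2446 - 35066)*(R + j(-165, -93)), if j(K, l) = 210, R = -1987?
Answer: 57965740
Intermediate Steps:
(2446 - 35066)*(R + j(-165, -93)) = (2446 - 35066)*(-1987 + 210) = -32620*(-1777) = 57965740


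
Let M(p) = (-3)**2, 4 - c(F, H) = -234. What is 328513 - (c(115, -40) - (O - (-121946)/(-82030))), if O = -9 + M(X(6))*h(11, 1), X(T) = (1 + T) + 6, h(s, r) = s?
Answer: 13467829502/41015 ≈ 3.2836e+5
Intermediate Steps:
c(F, H) = 238 (c(F, H) = 4 - 1*(-234) = 4 + 234 = 238)
X(T) = 7 + T
M(p) = 9
O = 90 (O = -9 + 9*11 = -9 + 99 = 90)
328513 - (c(115, -40) - (O - (-121946)/(-82030))) = 328513 - (238 - (90 - (-121946)/(-82030))) = 328513 - (238 - (90 - (-121946)*(-1)/82030)) = 328513 - (238 - (90 - 1*60973/41015)) = 328513 - (238 - (90 - 60973/41015)) = 328513 - (238 - 1*3630377/41015) = 328513 - (238 - 3630377/41015) = 328513 - 1*6131193/41015 = 328513 - 6131193/41015 = 13467829502/41015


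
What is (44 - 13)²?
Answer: 961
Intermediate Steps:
(44 - 13)² = 31² = 961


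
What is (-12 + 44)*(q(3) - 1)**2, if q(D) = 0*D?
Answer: 32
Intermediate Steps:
q(D) = 0
(-12 + 44)*(q(3) - 1)**2 = (-12 + 44)*(0 - 1)**2 = 32*(-1)**2 = 32*1 = 32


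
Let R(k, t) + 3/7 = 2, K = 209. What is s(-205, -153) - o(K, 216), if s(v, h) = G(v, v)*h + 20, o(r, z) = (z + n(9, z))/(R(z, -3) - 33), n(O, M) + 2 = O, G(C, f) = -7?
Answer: 241581/220 ≈ 1098.1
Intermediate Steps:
n(O, M) = -2 + O
R(k, t) = 11/7 (R(k, t) = -3/7 + 2 = 11/7)
o(r, z) = -49/220 - 7*z/220 (o(r, z) = (z + (-2 + 9))/(11/7 - 33) = (z + 7)/(-220/7) = (7 + z)*(-7/220) = -49/220 - 7*z/220)
s(v, h) = 20 - 7*h (s(v, h) = -7*h + 20 = 20 - 7*h)
s(-205, -153) - o(K, 216) = (20 - 7*(-153)) - (-49/220 - 7/220*216) = (20 + 1071) - (-49/220 - 378/55) = 1091 - 1*(-1561/220) = 1091 + 1561/220 = 241581/220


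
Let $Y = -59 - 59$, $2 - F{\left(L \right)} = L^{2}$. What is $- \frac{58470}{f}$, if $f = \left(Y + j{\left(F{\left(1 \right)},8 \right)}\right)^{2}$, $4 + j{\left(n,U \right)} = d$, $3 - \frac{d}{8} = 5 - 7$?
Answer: $- \frac{29235}{3362} \approx -8.6957$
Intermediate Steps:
$F{\left(L \right)} = 2 - L^{2}$
$d = 40$ ($d = 24 - 8 \left(5 - 7\right) = 24 - -16 = 24 + 16 = 40$)
$j{\left(n,U \right)} = 36$ ($j{\left(n,U \right)} = -4 + 40 = 36$)
$Y = -118$
$f = 6724$ ($f = \left(-118 + 36\right)^{2} = \left(-82\right)^{2} = 6724$)
$- \frac{58470}{f} = - \frac{58470}{6724} = \left(-58470\right) \frac{1}{6724} = - \frac{29235}{3362}$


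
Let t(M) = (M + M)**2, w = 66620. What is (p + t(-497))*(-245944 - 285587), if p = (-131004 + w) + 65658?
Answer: -525848933610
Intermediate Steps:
p = 1274 (p = (-131004 + 66620) + 65658 = -64384 + 65658 = 1274)
t(M) = 4*M**2 (t(M) = (2*M)**2 = 4*M**2)
(p + t(-497))*(-245944 - 285587) = (1274 + 4*(-497)**2)*(-245944 - 285587) = (1274 + 4*247009)*(-531531) = (1274 + 988036)*(-531531) = 989310*(-531531) = -525848933610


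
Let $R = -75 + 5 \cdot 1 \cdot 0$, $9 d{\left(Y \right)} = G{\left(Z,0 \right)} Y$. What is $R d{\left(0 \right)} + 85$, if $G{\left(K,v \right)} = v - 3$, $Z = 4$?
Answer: $85$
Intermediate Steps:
$G{\left(K,v \right)} = -3 + v$
$d{\left(Y \right)} = - \frac{Y}{3}$ ($d{\left(Y \right)} = \frac{\left(-3 + 0\right) Y}{9} = \frac{\left(-3\right) Y}{9} = - \frac{Y}{3}$)
$R = -75$ ($R = -75 + 5 \cdot 0 = -75 + 0 = -75$)
$R d{\left(0 \right)} + 85 = - 75 \left(\left(- \frac{1}{3}\right) 0\right) + 85 = \left(-75\right) 0 + 85 = 0 + 85 = 85$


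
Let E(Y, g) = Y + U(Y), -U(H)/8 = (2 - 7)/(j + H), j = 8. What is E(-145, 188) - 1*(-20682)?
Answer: 2813529/137 ≈ 20537.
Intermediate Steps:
U(H) = 40/(8 + H) (U(H) = -8*(2 - 7)/(8 + H) = -(-40)/(8 + H) = 40/(8 + H))
E(Y, g) = Y + 40/(8 + Y)
E(-145, 188) - 1*(-20682) = (40 - 145*(8 - 145))/(8 - 145) - 1*(-20682) = (40 - 145*(-137))/(-137) + 20682 = -(40 + 19865)/137 + 20682 = -1/137*19905 + 20682 = -19905/137 + 20682 = 2813529/137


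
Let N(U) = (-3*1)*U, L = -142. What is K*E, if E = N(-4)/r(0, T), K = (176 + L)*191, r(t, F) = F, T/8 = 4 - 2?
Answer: 9741/2 ≈ 4870.5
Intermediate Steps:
T = 16 (T = 8*(4 - 2) = 8*2 = 16)
N(U) = -3*U
K = 6494 (K = (176 - 142)*191 = 34*191 = 6494)
E = 3/4 (E = -3*(-4)/16 = 12*(1/16) = 3/4 ≈ 0.75000)
K*E = 6494*(3/4) = 9741/2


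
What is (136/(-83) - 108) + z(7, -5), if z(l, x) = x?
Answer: -9515/83 ≈ -114.64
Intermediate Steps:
(136/(-83) - 108) + z(7, -5) = (136/(-83) - 108) - 5 = (136*(-1/83) - 108) - 5 = (-136/83 - 108) - 5 = -9100/83 - 5 = -9515/83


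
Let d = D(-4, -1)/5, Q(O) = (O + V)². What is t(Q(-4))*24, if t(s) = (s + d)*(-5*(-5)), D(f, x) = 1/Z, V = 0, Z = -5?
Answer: 9576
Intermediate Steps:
D(f, x) = -⅕ (D(f, x) = 1/(-5) = -⅕)
Q(O) = O² (Q(O) = (O + 0)² = O²)
d = -1/25 (d = -⅕/5 = -⅕*⅕ = -1/25 ≈ -0.040000)
t(s) = -1 + 25*s (t(s) = (s - 1/25)*(-5*(-5)) = (-1/25 + s)*25 = -1 + 25*s)
t(Q(-4))*24 = (-1 + 25*(-4)²)*24 = (-1 + 25*16)*24 = (-1 + 400)*24 = 399*24 = 9576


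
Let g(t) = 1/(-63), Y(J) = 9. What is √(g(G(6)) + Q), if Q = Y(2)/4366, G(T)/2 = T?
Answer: I*√116105038/91686 ≈ 0.11752*I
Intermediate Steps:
G(T) = 2*T
g(t) = -1/63
Q = 9/4366 ≈ 0.0020614
√(g(G(6)) + Q) = √(-1/63 + 9/4366) = √(-3799/275058) = I*√116105038/91686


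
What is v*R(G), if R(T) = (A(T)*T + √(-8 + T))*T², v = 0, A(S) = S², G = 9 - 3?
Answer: 0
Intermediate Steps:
G = 6
R(T) = T²*(T³ + √(-8 + T)) (R(T) = (T²*T + √(-8 + T))*T² = (T³ + √(-8 + T))*T² = T²*(T³ + √(-8 + T)))
v*R(G) = 0*(6²*(6³ + √(-8 + 6))) = 0*(36*(216 + √(-2))) = 0*(36*(216 + I*√2)) = 0*(7776 + 36*I*√2) = 0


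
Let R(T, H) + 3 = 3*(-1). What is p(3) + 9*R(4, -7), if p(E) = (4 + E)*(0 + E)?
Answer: -33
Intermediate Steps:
R(T, H) = -6 (R(T, H) = -3 + 3*(-1) = -3 - 3 = -6)
p(E) = E*(4 + E) (p(E) = (4 + E)*E = E*(4 + E))
p(3) + 9*R(4, -7) = 3*(4 + 3) + 9*(-6) = 3*7 - 54 = 21 - 54 = -33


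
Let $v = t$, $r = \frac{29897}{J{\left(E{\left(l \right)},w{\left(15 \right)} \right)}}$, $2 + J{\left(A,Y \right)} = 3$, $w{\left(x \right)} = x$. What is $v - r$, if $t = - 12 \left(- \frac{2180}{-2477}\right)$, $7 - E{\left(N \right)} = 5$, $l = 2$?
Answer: $- \frac{74081029}{2477} \approx -29908.0$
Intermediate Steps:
$E{\left(N \right)} = 2$ ($E{\left(N \right)} = 7 - 5 = 2$)
$J{\left(A,Y \right)} = 1$ ($J{\left(A,Y \right)} = -2 + 3 = 1$)
$r = 29897$ ($r = \frac{29897}{1} = 29897 \cdot 1 = 29897$)
$t = - \frac{26160}{2477}$ ($t = - 12 \left(\left(-2180\right) \left(- \frac{1}{2477}\right)\right) = \left(-12\right) \frac{2180}{2477} = - \frac{26160}{2477} \approx -10.561$)
$v = - \frac{26160}{2477} \approx -10.561$
$v - r = - \frac{26160}{2477} - 29897 = - \frac{74081029}{2477}$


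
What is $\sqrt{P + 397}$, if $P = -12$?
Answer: $\sqrt{385} \approx 19.621$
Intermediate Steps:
$\sqrt{P + 397} = \sqrt{-12 + 397} = \sqrt{385}$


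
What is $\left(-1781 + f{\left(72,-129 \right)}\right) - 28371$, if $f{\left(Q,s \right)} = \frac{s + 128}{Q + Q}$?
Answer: $- \frac{4341889}{144} \approx -30152.0$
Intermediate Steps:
$f{\left(Q,s \right)} = \frac{128 + s}{2 Q}$
$\left(-1781 + f{\left(72,-129 \right)}\right) - 28371 = \left(-1781 + \frac{128 - 129}{2 \cdot 72}\right) - 28371 = \left(-1781 + \frac{1}{2} \cdot \frac{1}{72} \left(-1\right)\right) - 28371 = \left(-1781 - \frac{1}{144}\right) - 28371 = - \frac{256465}{144} - 28371 = - \frac{4341889}{144}$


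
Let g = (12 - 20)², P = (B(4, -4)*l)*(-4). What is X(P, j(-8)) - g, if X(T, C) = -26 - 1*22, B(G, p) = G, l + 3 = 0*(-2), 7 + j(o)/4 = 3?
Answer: -112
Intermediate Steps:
j(o) = -16 (j(o) = -28 + 4*3 = -28 + 12 = -16)
l = -3 (l = -3 + 0*(-2) = -3 + 0 = -3)
P = 48 (P = (4*(-3))*(-4) = -12*(-4) = 48)
X(T, C) = -48 (X(T, C) = -26 - 22 = -48)
g = 64 (g = (-8)² = 64)
X(P, j(-8)) - g = -48 - 1*64 = -48 - 64 = -112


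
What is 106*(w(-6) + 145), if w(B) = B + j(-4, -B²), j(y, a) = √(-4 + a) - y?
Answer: 15158 + 212*I*√10 ≈ 15158.0 + 670.4*I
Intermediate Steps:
w(B) = 4 + B + √(-4 - B²) (w(B) = B + (√(-4 - B²) - 1*(-4)) = B + (√(-4 - B²) + 4) = B + (4 + √(-4 - B²)) = 4 + B + √(-4 - B²))
106*(w(-6) + 145) = 106*((4 - 6 + √(-4 - 1*(-6)²)) + 145) = 106*((4 - 6 + √(-4 - 1*36)) + 145) = 106*((4 - 6 + √(-4 - 36)) + 145) = 106*((4 - 6 + √(-40)) + 145) = 106*((4 - 6 + 2*I*√10) + 145) = 106*((-2 + 2*I*√10) + 145) = 106*(143 + 2*I*√10) = 15158 + 212*I*√10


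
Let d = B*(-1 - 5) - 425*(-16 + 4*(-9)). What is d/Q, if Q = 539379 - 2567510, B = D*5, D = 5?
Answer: -21950/2028131 ≈ -0.010823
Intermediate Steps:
B = 25 (B = 5*5 = 25)
Q = -2028131
d = 21950 (d = 25*(-1 - 5) - 425*(-16 + 4*(-9)) = 25*(-6) - 425*(-16 - 36) = -150 - 425*(-52) = -150 + 22100 = 21950)
d/Q = 21950/(-2028131) = 21950*(-1/2028131) = -21950/2028131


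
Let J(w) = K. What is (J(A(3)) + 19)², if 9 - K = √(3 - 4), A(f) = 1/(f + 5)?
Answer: (28 - I)² ≈ 783.0 - 56.0*I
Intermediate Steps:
A(f) = 1/(5 + f)
K = 9 - I (K = 9 - √(3 - 4) = 9 - √(-1) = 9 - I ≈ 9.0 - 1.0*I)
J(w) = 9 - I
(J(A(3)) + 19)² = ((9 - I) + 19)² = (28 - I)²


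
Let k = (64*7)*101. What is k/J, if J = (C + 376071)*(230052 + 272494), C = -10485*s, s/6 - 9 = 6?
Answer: -22624/142617278067 ≈ -1.5863e-7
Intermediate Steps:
s = 90 (s = 54 + 6*6 = 54 + 36 = 90)
C = -943650 (C = -10485*90 = -943650)
k = 45248 (k = 448*101 = 45248)
J = -285234556134 (J = (-943650 + 376071)*(230052 + 272494) = -567579*502546 = -285234556134)
k/J = 45248/(-285234556134) = 45248*(-1/285234556134) = -22624/142617278067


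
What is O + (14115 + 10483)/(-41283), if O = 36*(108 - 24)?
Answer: 124815194/41283 ≈ 3023.4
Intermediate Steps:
O = 3024 (O = 36*84 = 3024)
O + (14115 + 10483)/(-41283) = 3024 + (14115 + 10483)/(-41283) = 3024 + 24598*(-1/41283) = 3024 - 24598/41283 = 124815194/41283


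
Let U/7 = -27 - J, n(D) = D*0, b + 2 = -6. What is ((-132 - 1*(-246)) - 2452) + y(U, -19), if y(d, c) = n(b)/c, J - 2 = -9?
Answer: -2338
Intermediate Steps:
J = -7 (J = 2 - 9 = -7)
b = -8 (b = -2 - 6 = -8)
n(D) = 0
U = -140 (U = 7*(-27 - 1*(-7)) = 7*(-27 + 7) = 7*(-20) = -140)
y(d, c) = 0 (y(d, c) = 0/c = 0)
((-132 - 1*(-246)) - 2452) + y(U, -19) = ((-132 - 1*(-246)) - 2452) + 0 = ((-132 + 246) - 2452) + 0 = (114 - 2452) + 0 = -2338 + 0 = -2338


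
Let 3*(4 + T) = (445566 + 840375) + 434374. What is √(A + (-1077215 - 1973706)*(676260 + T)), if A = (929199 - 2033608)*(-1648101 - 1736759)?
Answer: I*√670039536669/3 ≈ 2.7285e+5*I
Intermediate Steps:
A = 3738269847740 (A = -1104409*(-3384860) = 3738269847740)
T = 1720303/3 (T = -4 + ((445566 + 840375) + 434374)/3 = -4 + (1285941 + 434374)/3 = -4 + (⅓)*1720315 = -4 + 1720315/3 = 1720303/3 ≈ 5.7343e+5)
√(A + (-1077215 - 1973706)*(676260 + T)) = √(3738269847740 + (-1077215 - 1973706)*(676260 + 1720303/3)) = √(3738269847740 - 3050921*3749083/3) = √(3738269847740 - 11438156055443/3) = √(-223346512223/3) = I*√670039536669/3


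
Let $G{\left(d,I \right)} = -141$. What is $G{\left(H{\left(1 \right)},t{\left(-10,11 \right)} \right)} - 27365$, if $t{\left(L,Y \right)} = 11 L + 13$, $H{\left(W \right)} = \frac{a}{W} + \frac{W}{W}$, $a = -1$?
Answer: $-27506$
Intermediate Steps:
$H{\left(W \right)} = 1 - \frac{1}{W}$ ($H{\left(W \right)} = - \frac{1}{W} + \frac{W}{W} = - \frac{1}{W} + 1 = 1 - \frac{1}{W}$)
$t{\left(L,Y \right)} = 13 + 11 L$
$G{\left(H{\left(1 \right)},t{\left(-10,11 \right)} \right)} - 27365 = -141 - 27365 = -27506$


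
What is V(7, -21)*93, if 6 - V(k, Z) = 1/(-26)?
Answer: 14601/26 ≈ 561.58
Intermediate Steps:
V(k, Z) = 157/26 (V(k, Z) = 6 - 1/(-26) = 6 - 1*(-1/26) = 6 + 1/26 = 157/26)
V(7, -21)*93 = (157/26)*93 = 14601/26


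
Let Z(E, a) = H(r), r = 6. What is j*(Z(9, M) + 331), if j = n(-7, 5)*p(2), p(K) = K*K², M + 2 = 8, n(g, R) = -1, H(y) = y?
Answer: -2696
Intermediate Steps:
M = 6 (M = -2 + 8 = 6)
Z(E, a) = 6
p(K) = K³
j = -8 (j = -1*2³ = -1*8 = -8)
j*(Z(9, M) + 331) = -8*(6 + 331) = -8*337 = -2696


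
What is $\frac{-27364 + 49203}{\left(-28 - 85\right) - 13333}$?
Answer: $- \frac{21839}{13446} \approx -1.6242$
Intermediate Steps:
$\frac{-27364 + 49203}{\left(-28 - 85\right) - 13333} = \frac{21839}{\left(-28 - 85\right) - 13333} = \frac{21839}{-113 - 13333} = \frac{21839}{-13446} = 21839 \left(- \frac{1}{13446}\right) = - \frac{21839}{13446}$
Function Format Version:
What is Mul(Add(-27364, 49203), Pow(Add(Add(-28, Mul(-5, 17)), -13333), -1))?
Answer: Rational(-21839, 13446) ≈ -1.6242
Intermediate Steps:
Mul(Add(-27364, 49203), Pow(Add(Add(-28, Mul(-5, 17)), -13333), -1)) = Mul(21839, Pow(Add(Add(-28, -85), -13333), -1)) = Mul(21839, Pow(Add(-113, -13333), -1)) = Mul(21839, Pow(-13446, -1)) = Mul(21839, Rational(-1, 13446)) = Rational(-21839, 13446)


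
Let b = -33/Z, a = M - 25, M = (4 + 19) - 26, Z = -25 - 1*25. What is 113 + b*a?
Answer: 2363/25 ≈ 94.520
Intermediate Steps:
Z = -50 (Z = -25 - 25 = -50)
M = -3 (M = 23 - 26 = -3)
a = -28 (a = -3 - 25 = -28)
b = 33/50 (b = -33/(-50) = -33*(-1/50) = 33/50 ≈ 0.66000)
113 + b*a = 113 + (33/50)*(-28) = 113 - 462/25 = 2363/25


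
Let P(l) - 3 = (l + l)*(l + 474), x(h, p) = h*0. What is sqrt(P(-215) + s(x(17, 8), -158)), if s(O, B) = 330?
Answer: I*sqrt(111037) ≈ 333.22*I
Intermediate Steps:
x(h, p) = 0
P(l) = 3 + 2*l*(474 + l) (P(l) = 3 + (l + l)*(l + 474) = 3 + (2*l)*(474 + l) = 3 + 2*l*(474 + l))
sqrt(P(-215) + s(x(17, 8), -158)) = sqrt((3 + 2*(-215)**2 + 948*(-215)) + 330) = sqrt((3 + 2*46225 - 203820) + 330) = sqrt((3 + 92450 - 203820) + 330) = sqrt(-111367 + 330) = sqrt(-111037) = I*sqrt(111037)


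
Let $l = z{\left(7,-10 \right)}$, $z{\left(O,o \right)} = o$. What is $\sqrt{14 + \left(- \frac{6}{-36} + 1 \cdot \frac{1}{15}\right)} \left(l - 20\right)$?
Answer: $- \sqrt{12810} \approx -113.18$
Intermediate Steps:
$l = -10$
$\sqrt{14 + \left(- \frac{6}{-36} + 1 \cdot \frac{1}{15}\right)} \left(l - 20\right) = \sqrt{14 + \left(- \frac{6}{-36} + 1 \cdot \frac{1}{15}\right)} \left(-10 - 20\right) = \sqrt{14 + \left(\left(-6\right) \left(- \frac{1}{36}\right) + 1 \cdot \frac{1}{15}\right)} \left(-30\right) = \sqrt{14 + \left(\frac{1}{6} + \frac{1}{15}\right)} \left(-30\right) = \sqrt{14 + \frac{7}{30}} \left(-30\right) = \sqrt{\frac{427}{30}} \left(-30\right) = \frac{\sqrt{12810}}{30} \left(-30\right) = - \sqrt{12810}$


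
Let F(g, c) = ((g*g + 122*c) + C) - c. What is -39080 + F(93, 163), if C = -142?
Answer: -10850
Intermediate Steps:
F(g, c) = -142 + g**2 + 121*c (F(g, c) = ((g*g + 122*c) - 142) - c = ((g**2 + 122*c) - 142) - c = (-142 + g**2 + 122*c) - c = -142 + g**2 + 121*c)
-39080 + F(93, 163) = -39080 + (-142 + 93**2 + 121*163) = -39080 + (-142 + 8649 + 19723) = -39080 + 28230 = -10850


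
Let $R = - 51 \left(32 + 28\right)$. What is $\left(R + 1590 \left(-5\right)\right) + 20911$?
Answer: $9901$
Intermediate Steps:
$R = -3060$ ($R = \left(-51\right) 60 = -3060$)
$\left(R + 1590 \left(-5\right)\right) + 20911 = \left(-3060 + 1590 \left(-5\right)\right) + 20911 = \left(-3060 - 7950\right) + 20911 = -11010 + 20911 = 9901$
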